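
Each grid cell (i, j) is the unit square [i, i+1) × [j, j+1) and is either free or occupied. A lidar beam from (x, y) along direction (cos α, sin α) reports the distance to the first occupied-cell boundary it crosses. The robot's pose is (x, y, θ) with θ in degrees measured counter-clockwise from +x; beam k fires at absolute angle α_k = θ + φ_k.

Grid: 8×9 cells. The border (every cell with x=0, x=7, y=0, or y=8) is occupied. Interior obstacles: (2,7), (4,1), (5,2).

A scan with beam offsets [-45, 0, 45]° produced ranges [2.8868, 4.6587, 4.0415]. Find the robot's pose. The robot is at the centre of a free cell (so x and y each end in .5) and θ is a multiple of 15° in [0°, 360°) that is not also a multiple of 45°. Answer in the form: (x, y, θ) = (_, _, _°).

(x, y, θ) = (4.5, 3.5, 75°)

Candidates: 39 free-cell centres × 16 headings = 624 poses. Raycast each; keep the one whose scan matches to 4 dp.
  (1.5, 3.5, 195°): beam 1 = 0.5774 ≠ 2.8868 ✗
  (2.5, 3.5, 15°): beam 3 = 5.1962 ≠ 4.0415 ✗
  (4.5, 7.5, 255°): beam 1 = 4.0415 ≠ 2.8868 ✗
  …
  (4.5, 3.5, 75°): r_1=2.8868, r_2=4.6587, r_3=4.0415 — all match ✓
Unique over the lattice → pose = (4.5, 3.5, 75°).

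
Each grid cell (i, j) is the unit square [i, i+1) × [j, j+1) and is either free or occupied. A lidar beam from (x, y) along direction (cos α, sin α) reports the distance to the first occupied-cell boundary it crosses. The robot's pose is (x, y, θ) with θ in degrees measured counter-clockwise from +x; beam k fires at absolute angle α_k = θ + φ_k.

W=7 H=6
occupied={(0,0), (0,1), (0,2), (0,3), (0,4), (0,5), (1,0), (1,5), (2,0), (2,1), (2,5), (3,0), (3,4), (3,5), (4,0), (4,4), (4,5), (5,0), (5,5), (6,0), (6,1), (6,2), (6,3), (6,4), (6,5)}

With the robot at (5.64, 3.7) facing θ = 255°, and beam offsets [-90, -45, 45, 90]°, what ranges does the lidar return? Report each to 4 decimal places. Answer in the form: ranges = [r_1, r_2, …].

beam 1: φ=-90°, α=165°
  cosα=-0.9659 sinα=0.2588 | (5,3) | tMaxX 0.6626 tMaxY 1.1591 | tΔX 1.0353 tΔY 3.8637
    t=0.6626 [x] (4,3)
    t=1.1591 [y] (4,4) — stop
  → r_1 = 1.1591
beam 2: φ=-45°, α=210°
  cosα=-0.8660 sinα=-0.5000 | (5,3) | tMaxX 0.7390 tMaxY 1.4000 | tΔX 1.1547 tΔY 2.0000
    t=0.7390 [x] (4,3)
    t=1.4000 [y] (4,2)
    t=1.8937 [x] (3,2)
    t=3.0484 [x] (2,2)
    t=3.4000 [y] (2,1) — stop
  → r_2 = 3.4000
beam 3: φ=45°, α=300°
  cosα=0.5000 sinα=-0.8660 | (5,3) | tMaxX 0.7200 tMaxY 0.8083 | tΔX 2.0000 tΔY 1.1547
    t=0.7200 [x] (6,3) — stop
  → r_3 = 0.7200
beam 4: φ=90°, α=345°
  cosα=0.9659 sinα=-0.2588 | (5,3) | tMaxX 0.3727 tMaxY 2.7046 | tΔX 1.0353 tΔY 3.8637
    t=0.3727 [x] (6,3) — stop
  → r_4 = 0.3727

ranges = [1.1591, 3.4000, 0.7200, 0.3727]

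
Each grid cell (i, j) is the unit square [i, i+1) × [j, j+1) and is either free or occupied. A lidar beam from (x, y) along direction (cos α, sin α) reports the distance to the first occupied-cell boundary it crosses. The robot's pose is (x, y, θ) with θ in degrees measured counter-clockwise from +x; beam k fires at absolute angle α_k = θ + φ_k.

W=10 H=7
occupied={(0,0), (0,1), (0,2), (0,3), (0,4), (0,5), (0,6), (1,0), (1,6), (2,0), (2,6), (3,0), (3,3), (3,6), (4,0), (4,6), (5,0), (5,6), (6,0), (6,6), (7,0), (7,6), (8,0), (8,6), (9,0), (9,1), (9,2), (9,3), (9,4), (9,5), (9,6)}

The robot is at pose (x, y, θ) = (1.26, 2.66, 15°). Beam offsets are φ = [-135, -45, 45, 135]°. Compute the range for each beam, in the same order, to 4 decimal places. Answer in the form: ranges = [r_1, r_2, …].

ranges = [0.5200, 3.3200, 3.8567, 0.3002]

beam 1: φ=-135°, α=240°
  d=(-0.5000,-0.8660)  start (1,2)  tX=0.5200 tY=0.7621  stride 1/|dx|=2.0000 1/|dy|=1.1547
    cross x-line → (0,2), t=0.5200 (wall)
  → r_1 = 0.5200
beam 2: φ=-45°, α=330°
  d=(0.8660,-0.5000)  start (1,2)  tX=0.8545 tY=1.3200  stride 1/|dx|=1.1547 1/|dy|=2.0000
    cross x-line → (2,2), t=0.8545
    cross y-line → (2,1), t=1.3200
    cross x-line → (3,1), t=2.0092
    cross x-line → (4,1), t=3.1639
    cross y-line → (4,0), t=3.3200 (wall)
  → r_2 = 3.3200
beam 3: φ=45°, α=60°
  d=(0.5000,0.8660)  start (1,2)  tX=1.4800 tY=0.3926  stride 1/|dx|=2.0000 1/|dy|=1.1547
    cross y-line → (1,3), t=0.3926
    cross x-line → (2,3), t=1.4800
    cross y-line → (2,4), t=1.5473
    cross y-line → (2,5), t=2.7020
    cross x-line → (3,5), t=3.4800
    cross y-line → (3,6), t=3.8567 (wall)
  → r_3 = 3.8567
beam 4: φ=135°, α=150°
  d=(-0.8660,0.5000)  start (1,2)  tX=0.3002 tY=0.6800  stride 1/|dx|=1.1547 1/|dy|=2.0000
    cross x-line → (0,2), t=0.3002 (wall)
  → r_4 = 0.3002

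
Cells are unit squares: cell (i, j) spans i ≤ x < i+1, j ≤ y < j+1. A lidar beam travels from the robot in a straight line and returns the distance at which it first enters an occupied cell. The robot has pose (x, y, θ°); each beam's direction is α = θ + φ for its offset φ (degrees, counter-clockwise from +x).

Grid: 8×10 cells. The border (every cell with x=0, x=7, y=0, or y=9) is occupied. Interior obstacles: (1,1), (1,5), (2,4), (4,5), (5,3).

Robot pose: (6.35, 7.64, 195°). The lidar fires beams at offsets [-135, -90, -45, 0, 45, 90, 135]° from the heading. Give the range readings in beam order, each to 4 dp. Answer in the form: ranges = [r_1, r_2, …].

ranges = [1.3000, 1.4080, 2.7200, 5.5387, 2.7000, 2.5114, 0.7506]

beam 1: φ=-135°, α=60°
  d=(0.5000,0.8660)  start (6,7)  tX=1.3000 tY=0.4157  stride 1/|dx|=2.0000 1/|dy|=1.1547
    cross y-line → (6,8), t=0.4157
    cross x-line → (7,8), t=1.3000 (wall)
  → r_1 = 1.3000
beam 2: φ=-90°, α=105°
  d=(-0.2588,0.9659)  start (6,7)  tX=1.3523 tY=0.3727  stride 1/|dx|=3.8637 1/|dy|=1.0353
    cross y-line → (6,8), t=0.3727
    cross x-line → (5,8), t=1.3523
    cross y-line → (5,9), t=1.4080 (wall)
  → r_2 = 1.4080
beam 3: φ=-45°, α=150°
  d=(-0.8660,0.5000)  start (6,7)  tX=0.4041 tY=0.7200  stride 1/|dx|=1.1547 1/|dy|=2.0000
    cross x-line → (5,7), t=0.4041
    cross y-line → (5,8), t=0.7200
    cross x-line → (4,8), t=1.5588
    cross x-line → (3,8), t=2.7135
    cross y-line → (3,9), t=2.7200 (wall)
  → r_3 = 2.7200
beam 4: φ=0°, α=195°
  d=(-0.9659,-0.2588)  start (6,7)  tX=0.3623 tY=2.4728  stride 1/|dx|=1.0353 1/|dy|=3.8637
    cross x-line → (5,7), t=0.3623
    cross x-line → (4,7), t=1.3976
    cross x-line → (3,7), t=2.4329
    cross y-line → (3,6), t=2.4728
    cross x-line → (2,6), t=3.4682
    cross x-line → (1,6), t=4.5035
    cross x-line → (0,6), t=5.5387 (wall)
  → r_4 = 5.5387
beam 5: φ=45°, α=240°
  d=(-0.5000,-0.8660)  start (6,7)  tX=0.7000 tY=0.7390  stride 1/|dx|=2.0000 1/|dy|=1.1547
    cross x-line → (5,7), t=0.7000
    cross y-line → (5,6), t=0.7390
    cross y-line → (5,5), t=1.8937
    cross x-line → (4,5), t=2.7000 (wall)
  → r_5 = 2.7000
beam 6: φ=90°, α=285°
  d=(0.2588,-0.9659)  start (6,7)  tX=2.5114 tY=0.6626  stride 1/|dx|=3.8637 1/|dy|=1.0353
    cross y-line → (6,6), t=0.6626
    cross y-line → (6,5), t=1.6979
    cross x-line → (7,5), t=2.5114 (wall)
  → r_6 = 2.5114
beam 7: φ=135°, α=330°
  d=(0.8660,-0.5000)  start (6,7)  tX=0.7506 tY=1.2800  stride 1/|dx|=1.1547 1/|dy|=2.0000
    cross x-line → (7,7), t=0.7506 (wall)
  → r_7 = 0.7506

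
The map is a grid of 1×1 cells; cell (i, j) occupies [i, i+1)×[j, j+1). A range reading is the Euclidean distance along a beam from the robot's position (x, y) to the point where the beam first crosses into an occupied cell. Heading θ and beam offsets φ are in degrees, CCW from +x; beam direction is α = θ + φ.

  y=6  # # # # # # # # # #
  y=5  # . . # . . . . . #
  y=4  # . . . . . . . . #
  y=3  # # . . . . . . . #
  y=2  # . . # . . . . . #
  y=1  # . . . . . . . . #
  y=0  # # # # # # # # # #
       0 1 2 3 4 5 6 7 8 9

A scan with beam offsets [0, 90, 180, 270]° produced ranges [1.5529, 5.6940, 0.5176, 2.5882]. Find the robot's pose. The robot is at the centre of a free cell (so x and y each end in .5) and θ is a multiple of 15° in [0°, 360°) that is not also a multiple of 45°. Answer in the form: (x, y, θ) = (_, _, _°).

Enumerate (i+0.5, j+0.5, θ) over the 37 free cells and 16 admissible headings. For each, cast all 4 beams and compare to the given ranges.
  (4.5, 3.5, 330°): beam 1 = 5.0000 ≠ 1.5529 ✗
  (7.5, 4.5, 105°): beam 3 = 3.6235 ≠ 0.5176 ✗
  (8.5, 1.5, 15°): beam 1 = 0.5176 ≠ 1.5529 ✗
  (4.5, 5.5, 195°): beam 1 = 0.5176 ≠ 1.5529 ✗
  …
  (3.5, 4.5, 255°): r_1=1.5529, r_2=5.6940, r_3=0.5176, r_4=2.5882 — all match ✓
Only this pose fits every beam.

(x, y, θ) = (3.5, 4.5, 255°)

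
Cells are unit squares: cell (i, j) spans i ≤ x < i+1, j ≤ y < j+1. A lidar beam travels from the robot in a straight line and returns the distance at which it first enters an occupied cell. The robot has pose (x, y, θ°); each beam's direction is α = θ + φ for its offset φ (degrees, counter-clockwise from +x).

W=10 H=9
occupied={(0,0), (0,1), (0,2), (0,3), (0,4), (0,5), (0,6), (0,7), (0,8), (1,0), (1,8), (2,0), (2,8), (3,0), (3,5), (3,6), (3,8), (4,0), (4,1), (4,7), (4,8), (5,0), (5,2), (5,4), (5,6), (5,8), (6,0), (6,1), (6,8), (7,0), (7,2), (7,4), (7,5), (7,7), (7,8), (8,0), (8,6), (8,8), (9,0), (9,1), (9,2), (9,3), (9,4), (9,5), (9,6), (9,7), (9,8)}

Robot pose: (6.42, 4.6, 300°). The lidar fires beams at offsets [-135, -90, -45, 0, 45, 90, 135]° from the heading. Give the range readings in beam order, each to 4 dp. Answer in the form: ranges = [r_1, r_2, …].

ranges = [0.4348, 0.4850, 1.6564, 1.8475, 0.6005, 0.6697, 2.4847]

beam 1: φ=-135°, α=165°
  direction (-0.9659, 0.2588); cell (6,4); t to first gridline: x 0.4348, y 1.5455 (then +1.0353 / +3.8637)
    (5,4) via x @ 0.4348  # hit
  → r_1 = 0.4348
beam 2: φ=-90°, α=210°
  direction (-0.8660, -0.5000); cell (6,4); t to first gridline: x 0.4850, y 1.2000 (then +1.1547 / +2.0000)
    (5,4) via x @ 0.4850  # hit
  → r_2 = 0.4850
beam 3: φ=-45°, α=255°
  direction (-0.2588, -0.9659); cell (6,4); t to first gridline: x 1.6228, y 0.6212 (then +3.8637 / +1.0353)
    (6,3) via y @ 0.6212
    (5,3) via x @ 1.6228
    (5,2) via y @ 1.6564  # hit
  → r_3 = 1.6564
beam 4: φ=0°, α=300°
  direction (0.5000, -0.8660); cell (6,4); t to first gridline: x 1.1600, y 0.6928 (then +2.0000 / +1.1547)
    (6,3) via y @ 0.6928
    (7,3) via x @ 1.1600
    (7,2) via y @ 1.8475  # hit
  → r_4 = 1.8475
beam 5: φ=45°, α=345°
  direction (0.9659, -0.2588); cell (6,4); t to first gridline: x 0.6005, y 2.3182 (then +1.0353 / +3.8637)
    (7,4) via x @ 0.6005  # hit
  → r_5 = 0.6005
beam 6: φ=90°, α=30°
  direction (0.8660, 0.5000); cell (6,4); t to first gridline: x 0.6697, y 0.8000 (then +1.1547 / +2.0000)
    (7,4) via x @ 0.6697  # hit
  → r_6 = 0.6697
beam 7: φ=135°, α=75°
  direction (0.2588, 0.9659); cell (6,4); t to first gridline: x 2.2409, y 0.4141 (then +3.8637 / +1.0353)
    (6,5) via y @ 0.4141
    (6,6) via y @ 1.4494
    (7,6) via x @ 2.2409
    (7,7) via y @ 2.4847  # hit
  → r_7 = 2.4847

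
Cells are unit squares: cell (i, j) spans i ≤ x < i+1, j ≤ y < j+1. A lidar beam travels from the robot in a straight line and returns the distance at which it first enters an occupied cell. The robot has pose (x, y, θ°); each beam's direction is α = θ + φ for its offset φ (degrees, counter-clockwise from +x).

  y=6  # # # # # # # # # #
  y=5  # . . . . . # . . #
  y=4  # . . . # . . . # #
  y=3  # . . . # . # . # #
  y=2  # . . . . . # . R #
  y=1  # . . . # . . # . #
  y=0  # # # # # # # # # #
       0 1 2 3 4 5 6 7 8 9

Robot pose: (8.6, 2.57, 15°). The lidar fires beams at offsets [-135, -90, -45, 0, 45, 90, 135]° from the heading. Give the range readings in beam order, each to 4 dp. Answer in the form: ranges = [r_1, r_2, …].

ranges = [1.2000, 1.5455, 0.4619, 0.4141, 0.4965, 0.4452, 1.8475]

beam 1: φ=-135°, α=240°
  dir = (cos 240°, sin 240°) = (-0.5000, -0.8660); from cell (8,2)
  next x-line at t=1.2000, next y-line at t=0.6582; Δt_x=2.0000, Δt_y=1.1547
    y: enter (8,1) at t=0.6582
    x: enter (7,1) at t=1.2000 ← occupied
  → r_1 = 1.2000
beam 2: φ=-90°, α=285°
  dir = (cos 285°, sin 285°) = (0.2588, -0.9659); from cell (8,2)
  next x-line at t=1.5455, next y-line at t=0.5901; Δt_x=3.8637, Δt_y=1.0353
    y: enter (8,1) at t=0.5901
    x: enter (9,1) at t=1.5455 ← occupied
  → r_2 = 1.5455
beam 3: φ=-45°, α=330°
  dir = (cos 330°, sin 330°) = (0.8660, -0.5000); from cell (8,2)
  next x-line at t=0.4619, next y-line at t=1.1400; Δt_x=1.1547, Δt_y=2.0000
    x: enter (9,2) at t=0.4619 ← occupied
  → r_3 = 0.4619
beam 4: φ=0°, α=15°
  dir = (cos 15°, sin 15°) = (0.9659, 0.2588); from cell (8,2)
  next x-line at t=0.4141, next y-line at t=1.6614; Δt_x=1.0353, Δt_y=3.8637
    x: enter (9,2) at t=0.4141 ← occupied
  → r_4 = 0.4141
beam 5: φ=45°, α=60°
  dir = (cos 60°, sin 60°) = (0.5000, 0.8660); from cell (8,2)
  next x-line at t=0.8000, next y-line at t=0.4965; Δt_x=2.0000, Δt_y=1.1547
    y: enter (8,3) at t=0.4965 ← occupied
  → r_5 = 0.4965
beam 6: φ=90°, α=105°
  dir = (cos 105°, sin 105°) = (-0.2588, 0.9659); from cell (8,2)
  next x-line at t=2.3182, next y-line at t=0.4452; Δt_x=3.8637, Δt_y=1.0353
    y: enter (8,3) at t=0.4452 ← occupied
  → r_6 = 0.4452
beam 7: φ=135°, α=150°
  dir = (cos 150°, sin 150°) = (-0.8660, 0.5000); from cell (8,2)
  next x-line at t=0.6928, next y-line at t=0.8600; Δt_x=1.1547, Δt_y=2.0000
    x: enter (7,2) at t=0.6928
    y: enter (7,3) at t=0.8600
    x: enter (6,3) at t=1.8475 ← occupied
  → r_7 = 1.8475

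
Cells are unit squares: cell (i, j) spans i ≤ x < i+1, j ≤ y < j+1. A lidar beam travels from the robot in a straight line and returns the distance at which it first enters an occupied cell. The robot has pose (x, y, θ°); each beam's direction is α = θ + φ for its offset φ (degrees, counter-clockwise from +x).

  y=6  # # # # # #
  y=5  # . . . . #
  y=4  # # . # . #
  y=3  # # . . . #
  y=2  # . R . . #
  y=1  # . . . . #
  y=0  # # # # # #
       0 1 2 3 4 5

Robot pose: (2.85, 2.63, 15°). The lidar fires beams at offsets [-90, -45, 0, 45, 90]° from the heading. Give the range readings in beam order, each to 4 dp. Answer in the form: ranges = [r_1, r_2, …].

beam 1: φ=-90°, α=285°
  dir = (cos 285°, sin 285°) = (0.2588, -0.9659); from cell (2,2)
  next x-line at t=0.5796, next y-line at t=0.6522; Δt_x=3.8637, Δt_y=1.0353
    x: enter (3,2) at t=0.5796
    y: enter (3,1) at t=0.6522
    y: enter (3,0) at t=1.6875 ← occupied
  → r_1 = 1.6875
beam 2: φ=-45°, α=330°
  dir = (cos 330°, sin 330°) = (0.8660, -0.5000); from cell (2,2)
  next x-line at t=0.1732, next y-line at t=1.2600; Δt_x=1.1547, Δt_y=2.0000
    x: enter (3,2) at t=0.1732
    y: enter (3,1) at t=1.2600
    x: enter (4,1) at t=1.3279
    x: enter (5,1) at t=2.4826 ← occupied
  → r_2 = 2.4826
beam 3: φ=0°, α=15°
  dir = (cos 15°, sin 15°) = (0.9659, 0.2588); from cell (2,2)
  next x-line at t=0.1553, next y-line at t=1.4296; Δt_x=1.0353, Δt_y=3.8637
    x: enter (3,2) at t=0.1553
    x: enter (4,2) at t=1.1906
    y: enter (4,3) at t=1.4296
    x: enter (5,3) at t=2.2258 ← occupied
  → r_3 = 2.2258
beam 4: φ=45°, α=60°
  dir = (cos 60°, sin 60°) = (0.5000, 0.8660); from cell (2,2)
  next x-line at t=0.3000, next y-line at t=0.4272; Δt_x=2.0000, Δt_y=1.1547
    x: enter (3,2) at t=0.3000
    y: enter (3,3) at t=0.4272
    y: enter (3,4) at t=1.5819 ← occupied
  → r_4 = 1.5819
beam 5: φ=90°, α=105°
  dir = (cos 105°, sin 105°) = (-0.2588, 0.9659); from cell (2,2)
  next x-line at t=3.2841, next y-line at t=0.3831; Δt_x=3.8637, Δt_y=1.0353
    y: enter (2,3) at t=0.3831
    y: enter (2,4) at t=1.4183
    y: enter (2,5) at t=2.4536
    x: enter (1,5) at t=3.2841
    y: enter (1,6) at t=3.4889 ← occupied
  → r_5 = 3.4889

ranges = [1.6875, 2.4826, 2.2258, 1.5819, 3.4889]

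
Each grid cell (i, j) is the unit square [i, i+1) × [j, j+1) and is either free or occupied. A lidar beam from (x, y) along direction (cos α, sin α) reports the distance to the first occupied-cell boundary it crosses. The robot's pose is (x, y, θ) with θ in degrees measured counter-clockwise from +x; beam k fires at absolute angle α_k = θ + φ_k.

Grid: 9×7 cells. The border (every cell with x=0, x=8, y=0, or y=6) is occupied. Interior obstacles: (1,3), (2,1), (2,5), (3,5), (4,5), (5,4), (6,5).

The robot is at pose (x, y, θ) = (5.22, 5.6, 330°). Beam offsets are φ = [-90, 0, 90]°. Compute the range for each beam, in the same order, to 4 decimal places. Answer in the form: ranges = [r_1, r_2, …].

beam 1: φ=-90°, α=240°
  dir = (cos 240°, sin 240°) = (-0.5000, -0.8660); from cell (5,5)
  next x-line at t=0.4400, next y-line at t=0.6928; Δt_x=2.0000, Δt_y=1.1547
    x: enter (4,5) at t=0.4400 ← occupied
  → r_1 = 0.4400
beam 2: φ=0°, α=330°
  dir = (cos 330°, sin 330°) = (0.8660, -0.5000); from cell (5,5)
  next x-line at t=0.9007, next y-line at t=1.2000; Δt_x=1.1547, Δt_y=2.0000
    x: enter (6,5) at t=0.9007 ← occupied
  → r_2 = 0.9007
beam 3: φ=90°, α=60°
  dir = (cos 60°, sin 60°) = (0.5000, 0.8660); from cell (5,5)
  next x-line at t=1.5600, next y-line at t=0.4619; Δt_x=2.0000, Δt_y=1.1547
    y: enter (5,6) at t=0.4619 ← occupied
  → r_3 = 0.4619

ranges = [0.4400, 0.9007, 0.4619]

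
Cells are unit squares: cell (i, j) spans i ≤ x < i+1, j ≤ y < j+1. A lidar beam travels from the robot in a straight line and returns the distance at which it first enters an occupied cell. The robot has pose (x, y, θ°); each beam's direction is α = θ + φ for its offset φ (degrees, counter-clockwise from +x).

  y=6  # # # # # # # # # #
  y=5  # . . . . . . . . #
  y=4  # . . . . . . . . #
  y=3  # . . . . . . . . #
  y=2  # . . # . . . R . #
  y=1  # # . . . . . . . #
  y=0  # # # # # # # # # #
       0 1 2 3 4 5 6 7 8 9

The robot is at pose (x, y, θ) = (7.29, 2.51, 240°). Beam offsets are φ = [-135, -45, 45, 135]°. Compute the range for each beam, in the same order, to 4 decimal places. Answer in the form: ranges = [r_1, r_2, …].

ranges = [3.6131, 5.4766, 1.5633, 1.7703]

beam 1: φ=-135°, α=105°
  d=(-0.2588,0.9659)  start (7,2)  tX=1.1205 tY=0.5073  stride 1/|dx|=3.8637 1/|dy|=1.0353
    cross y-line → (7,3), t=0.5073
    cross x-line → (6,3), t=1.1205
    cross y-line → (6,4), t=1.5426
    cross y-line → (6,5), t=2.5778
    cross y-line → (6,6), t=3.6131 (wall)
  → r_1 = 3.6131
beam 2: φ=-45°, α=195°
  d=(-0.9659,-0.2588)  start (7,2)  tX=0.3002 tY=1.9705  stride 1/|dx|=1.0353 1/|dy|=3.8637
    cross x-line → (6,2), t=0.3002
    cross x-line → (5,2), t=1.3355
    cross y-line → (5,1), t=1.9705
    cross x-line → (4,1), t=2.3708
    cross x-line → (3,1), t=3.4061
    cross x-line → (2,1), t=4.4413
    cross x-line → (1,1), t=5.4766 (wall)
  → r_2 = 5.4766
beam 3: φ=45°, α=285°
  d=(0.2588,-0.9659)  start (7,2)  tX=2.7432 tY=0.5280  stride 1/|dx|=3.8637 1/|dy|=1.0353
    cross y-line → (7,1), t=0.5280
    cross y-line → (7,0), t=1.5633 (wall)
  → r_3 = 1.5633
beam 4: φ=135°, α=15°
  d=(0.9659,0.2588)  start (7,2)  tX=0.7350 tY=1.8932  stride 1/|dx|=1.0353 1/|dy|=3.8637
    cross x-line → (8,2), t=0.7350
    cross x-line → (9,2), t=1.7703 (wall)
  → r_4 = 1.7703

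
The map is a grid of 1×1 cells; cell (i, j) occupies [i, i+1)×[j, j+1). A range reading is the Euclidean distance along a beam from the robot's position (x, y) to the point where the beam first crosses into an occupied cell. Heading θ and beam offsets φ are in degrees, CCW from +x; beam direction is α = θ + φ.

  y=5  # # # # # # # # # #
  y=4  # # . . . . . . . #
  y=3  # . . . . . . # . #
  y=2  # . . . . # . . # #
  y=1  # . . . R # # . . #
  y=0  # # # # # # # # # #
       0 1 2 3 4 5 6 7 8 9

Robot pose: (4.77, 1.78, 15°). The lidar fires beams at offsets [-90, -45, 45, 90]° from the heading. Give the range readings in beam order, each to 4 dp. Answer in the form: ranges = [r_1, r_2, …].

beam 1: φ=-90°, α=285°
  d=(0.2588,-0.9659)  start (4,1)  tX=0.8887 tY=0.8075  stride 1/|dx|=3.8637 1/|dy|=1.0353
    cross y-line → (4,0), t=0.8075 (wall)
  → r_1 = 0.8075
beam 2: φ=-45°, α=330°
  d=(0.8660,-0.5000)  start (4,1)  tX=0.2656 tY=1.5600  stride 1/|dx|=1.1547 1/|dy|=2.0000
    cross x-line → (5,1), t=0.2656 (wall)
  → r_2 = 0.2656
beam 3: φ=45°, α=60°
  d=(0.5000,0.8660)  start (4,1)  tX=0.4600 tY=0.2540  stride 1/|dx|=2.0000 1/|dy|=1.1547
    cross y-line → (4,2), t=0.2540
    cross x-line → (5,2), t=0.4600 (wall)
  → r_3 = 0.4600
beam 4: φ=90°, α=105°
  d=(-0.2588,0.9659)  start (4,1)  tX=2.9751 tY=0.2278  stride 1/|dx|=3.8637 1/|dy|=1.0353
    cross y-line → (4,2), t=0.2278
    cross y-line → (4,3), t=1.2630
    cross y-line → (4,4), t=2.2983
    cross x-line → (3,4), t=2.9751
    cross y-line → (3,5), t=3.3336 (wall)
  → r_4 = 3.3336

ranges = [0.8075, 0.2656, 0.4600, 3.3336]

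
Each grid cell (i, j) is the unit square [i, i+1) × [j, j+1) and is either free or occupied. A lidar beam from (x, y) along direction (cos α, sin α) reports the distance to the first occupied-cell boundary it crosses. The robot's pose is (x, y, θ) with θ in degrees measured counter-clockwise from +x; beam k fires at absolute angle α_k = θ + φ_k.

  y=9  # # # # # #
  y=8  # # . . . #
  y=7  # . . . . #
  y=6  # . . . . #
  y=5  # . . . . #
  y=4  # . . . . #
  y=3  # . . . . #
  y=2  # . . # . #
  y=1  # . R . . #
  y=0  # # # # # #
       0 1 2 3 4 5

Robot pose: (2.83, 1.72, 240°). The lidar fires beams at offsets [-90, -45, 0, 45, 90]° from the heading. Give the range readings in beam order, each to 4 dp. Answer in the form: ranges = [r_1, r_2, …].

beam 1: φ=-90°, α=150°
  dir = (cos 150°, sin 150°) = (-0.8660, 0.5000); from cell (2,1)
  next x-line at t=0.9584, next y-line at t=0.5600; Δt_x=1.1547, Δt_y=2.0000
    y: enter (2,2) at t=0.5600
    x: enter (1,2) at t=0.9584
    x: enter (0,2) at t=2.1131 ← occupied
  → r_1 = 2.1131
beam 2: φ=-45°, α=195°
  dir = (cos 195°, sin 195°) = (-0.9659, -0.2588); from cell (2,1)
  next x-line at t=0.8593, next y-line at t=2.7819; Δt_x=1.0353, Δt_y=3.8637
    x: enter (1,1) at t=0.8593
    x: enter (0,1) at t=1.8946 ← occupied
  → r_2 = 1.8946
beam 3: φ=0°, α=240°
  dir = (cos 240°, sin 240°) = (-0.5000, -0.8660); from cell (2,1)
  next x-line at t=1.6600, next y-line at t=0.8314; Δt_x=2.0000, Δt_y=1.1547
    y: enter (2,0) at t=0.8314 ← occupied
  → r_3 = 0.8314
beam 4: φ=45°, α=285°
  dir = (cos 285°, sin 285°) = (0.2588, -0.9659); from cell (2,1)
  next x-line at t=0.6568, next y-line at t=0.7454; Δt_x=3.8637, Δt_y=1.0353
    x: enter (3,1) at t=0.6568
    y: enter (3,0) at t=0.7454 ← occupied
  → r_4 = 0.7454
beam 5: φ=90°, α=330°
  dir = (cos 330°, sin 330°) = (0.8660, -0.5000); from cell (2,1)
  next x-line at t=0.1963, next y-line at t=1.4400; Δt_x=1.1547, Δt_y=2.0000
    x: enter (3,1) at t=0.1963
    x: enter (4,1) at t=1.3510
    y: enter (4,0) at t=1.4400 ← occupied
  → r_5 = 1.4400

ranges = [2.1131, 1.8946, 0.8314, 0.7454, 1.4400]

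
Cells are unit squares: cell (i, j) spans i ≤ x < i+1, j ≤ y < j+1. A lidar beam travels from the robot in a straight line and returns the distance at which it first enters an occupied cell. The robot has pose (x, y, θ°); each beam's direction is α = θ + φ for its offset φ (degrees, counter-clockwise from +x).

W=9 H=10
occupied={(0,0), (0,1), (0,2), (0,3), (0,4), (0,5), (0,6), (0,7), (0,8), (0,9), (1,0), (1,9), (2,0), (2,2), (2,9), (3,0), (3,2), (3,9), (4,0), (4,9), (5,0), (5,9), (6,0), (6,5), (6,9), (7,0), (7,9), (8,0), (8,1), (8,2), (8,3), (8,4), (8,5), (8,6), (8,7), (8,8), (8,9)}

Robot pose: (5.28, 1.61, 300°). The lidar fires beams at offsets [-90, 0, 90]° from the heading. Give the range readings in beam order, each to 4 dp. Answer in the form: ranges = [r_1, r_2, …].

ranges = [1.2200, 0.7044, 3.1408]

beam 1: φ=-90°, α=210°
  direction (-0.8660, -0.5000); cell (5,1); t to first gridline: x 0.3233, y 1.2200 (then +1.1547 / +2.0000)
    (4,1) via x @ 0.3233
    (4,0) via y @ 1.2200  # hit
  → r_1 = 1.2200
beam 2: φ=0°, α=300°
  direction (0.5000, -0.8660); cell (5,1); t to first gridline: x 1.4400, y 0.7044 (then +2.0000 / +1.1547)
    (5,0) via y @ 0.7044  # hit
  → r_2 = 0.7044
beam 3: φ=90°, α=30°
  direction (0.8660, 0.5000); cell (5,1); t to first gridline: x 0.8314, y 0.7800 (then +1.1547 / +2.0000)
    (5,2) via y @ 0.7800
    (6,2) via x @ 0.8314
    (7,2) via x @ 1.9861
    (7,3) via y @ 2.7800
    (8,3) via x @ 3.1408  # hit
  → r_3 = 3.1408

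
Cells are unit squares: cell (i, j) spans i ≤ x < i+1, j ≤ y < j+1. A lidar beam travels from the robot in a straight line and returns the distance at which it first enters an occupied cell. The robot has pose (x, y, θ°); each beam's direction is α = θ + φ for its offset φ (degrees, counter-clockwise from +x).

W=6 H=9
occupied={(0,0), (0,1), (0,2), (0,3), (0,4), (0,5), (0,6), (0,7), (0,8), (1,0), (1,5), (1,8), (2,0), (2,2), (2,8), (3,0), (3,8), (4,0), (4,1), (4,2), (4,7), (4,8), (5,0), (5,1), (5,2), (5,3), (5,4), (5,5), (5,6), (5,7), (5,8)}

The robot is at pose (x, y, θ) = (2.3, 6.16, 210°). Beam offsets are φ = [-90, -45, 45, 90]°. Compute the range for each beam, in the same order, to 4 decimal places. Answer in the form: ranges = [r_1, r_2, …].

ranges = [2.1246, 1.3459, 1.1591, 3.6489]

beam 1: φ=-90°, α=120°
  cosα=-0.5000 sinα=0.8660 | (2,6) | tMaxX 0.6000 tMaxY 0.9699 | tΔX 2.0000 tΔY 1.1547
    t=0.6000 [x] (1,6)
    t=0.9699 [y] (1,7)
    t=2.1246 [y] (1,8) — stop
  → r_1 = 2.1246
beam 2: φ=-45°, α=165°
  cosα=-0.9659 sinα=0.2588 | (2,6) | tMaxX 0.3106 tMaxY 3.2455 | tΔX 1.0353 tΔY 3.8637
    t=0.3106 [x] (1,6)
    t=1.3459 [x] (0,6) — stop
  → r_2 = 1.3459
beam 3: φ=45°, α=255°
  cosα=-0.2588 sinα=-0.9659 | (2,6) | tMaxX 1.1591 tMaxY 0.1656 | tΔX 3.8637 tΔY 1.0353
    t=0.1656 [y] (2,5)
    t=1.1591 [x] (1,5) — stop
  → r_3 = 1.1591
beam 4: φ=90°, α=300°
  cosα=0.5000 sinα=-0.8660 | (2,6) | tMaxX 1.4000 tMaxY 0.1848 | tΔX 2.0000 tΔY 1.1547
    t=0.1848 [y] (2,5)
    t=1.3395 [y] (2,4)
    t=1.4000 [x] (3,4)
    t=2.4942 [y] (3,3)
    t=3.4000 [x] (4,3)
    t=3.6489 [y] (4,2) — stop
  → r_4 = 3.6489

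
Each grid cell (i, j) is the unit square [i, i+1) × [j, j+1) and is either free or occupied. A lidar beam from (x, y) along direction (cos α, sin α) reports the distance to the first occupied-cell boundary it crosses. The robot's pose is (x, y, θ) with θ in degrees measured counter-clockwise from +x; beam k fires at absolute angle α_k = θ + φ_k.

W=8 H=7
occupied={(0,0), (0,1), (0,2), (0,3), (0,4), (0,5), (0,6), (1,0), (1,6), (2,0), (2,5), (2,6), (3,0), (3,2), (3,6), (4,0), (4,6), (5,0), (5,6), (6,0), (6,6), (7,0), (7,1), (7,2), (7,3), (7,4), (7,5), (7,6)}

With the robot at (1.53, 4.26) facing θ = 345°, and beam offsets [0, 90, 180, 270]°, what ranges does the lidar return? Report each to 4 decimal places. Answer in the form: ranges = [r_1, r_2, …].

beam 1: φ=0°, α=345°
  d=(0.9659,-0.2588)  start (1,4)  tX=0.4866 tY=1.0046  stride 1/|dx|=1.0353 1/|dy|=3.8637
    cross x-line → (2,4), t=0.4866
    cross y-line → (2,3), t=1.0046
    cross x-line → (3,3), t=1.5219
    cross x-line → (4,3), t=2.5571
    cross x-line → (5,3), t=3.5924
    cross x-line → (6,3), t=4.6277
    cross y-line → (6,2), t=4.8683
    cross x-line → (7,2), t=5.6630 (wall)
  → r_1 = 5.6630
beam 2: φ=90°, α=75°
  d=(0.2588,0.9659)  start (1,4)  tX=1.8159 tY=0.7661  stride 1/|dx|=3.8637 1/|dy|=1.0353
    cross y-line → (1,5), t=0.7661
    cross y-line → (1,6), t=1.8014 (wall)
  → r_2 = 1.8014
beam 3: φ=180°, α=165°
  d=(-0.9659,0.2588)  start (1,4)  tX=0.5487 tY=2.8591  stride 1/|dx|=1.0353 1/|dy|=3.8637
    cross x-line → (0,4), t=0.5487 (wall)
  → r_3 = 0.5487
beam 4: φ=270°, α=255°
  d=(-0.2588,-0.9659)  start (1,4)  tX=2.0478 tY=0.2692  stride 1/|dx|=3.8637 1/|dy|=1.0353
    cross y-line → (1,3), t=0.2692
    cross y-line → (1,2), t=1.3044
    cross x-line → (0,2), t=2.0478 (wall)
  → r_4 = 2.0478

ranges = [5.6630, 1.8014, 0.5487, 2.0478]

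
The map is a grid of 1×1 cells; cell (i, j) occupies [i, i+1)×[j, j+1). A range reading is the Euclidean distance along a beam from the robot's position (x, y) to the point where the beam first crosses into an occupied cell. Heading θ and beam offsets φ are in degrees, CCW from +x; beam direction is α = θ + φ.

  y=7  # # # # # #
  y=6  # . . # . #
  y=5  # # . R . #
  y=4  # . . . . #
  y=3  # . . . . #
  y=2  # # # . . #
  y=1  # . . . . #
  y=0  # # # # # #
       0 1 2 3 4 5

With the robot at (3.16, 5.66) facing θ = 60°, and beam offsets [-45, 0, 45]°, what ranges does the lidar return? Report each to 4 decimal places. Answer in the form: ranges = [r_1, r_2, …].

beam 1: φ=-45°, α=15°
  d=(0.9659,0.2588)  start (3,5)  tX=0.8696 tY=1.3137  stride 1/|dx|=1.0353 1/|dy|=3.8637
    cross x-line → (4,5), t=0.8696
    cross y-line → (4,6), t=1.3137
    cross x-line → (5,6), t=1.9049 (wall)
  → r_1 = 1.9049
beam 2: φ=0°, α=60°
  d=(0.5000,0.8660)  start (3,5)  tX=1.6800 tY=0.3926  stride 1/|dx|=2.0000 1/|dy|=1.1547
    cross y-line → (3,6), t=0.3926 (wall)
  → r_2 = 0.3926
beam 3: φ=45°, α=105°
  d=(-0.2588,0.9659)  start (3,5)  tX=0.6182 tY=0.3520  stride 1/|dx|=3.8637 1/|dy|=1.0353
    cross y-line → (3,6), t=0.3520 (wall)
  → r_3 = 0.3520

ranges = [1.9049, 0.3926, 0.3520]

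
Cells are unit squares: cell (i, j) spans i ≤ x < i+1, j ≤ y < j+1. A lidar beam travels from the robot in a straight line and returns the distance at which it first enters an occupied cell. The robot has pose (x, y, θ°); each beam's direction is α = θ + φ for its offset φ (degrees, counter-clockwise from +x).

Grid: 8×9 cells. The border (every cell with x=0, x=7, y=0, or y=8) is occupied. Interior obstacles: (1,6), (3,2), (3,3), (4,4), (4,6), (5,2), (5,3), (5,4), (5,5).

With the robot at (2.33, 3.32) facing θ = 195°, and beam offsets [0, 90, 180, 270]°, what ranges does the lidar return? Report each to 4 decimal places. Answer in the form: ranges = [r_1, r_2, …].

beam 1: φ=0°, α=195°
  d=(-0.9659,-0.2588)  start (2,3)  tX=0.3416 tY=1.2364  stride 1/|dx|=1.0353 1/|dy|=3.8637
    cross x-line → (1,3), t=0.3416
    cross y-line → (1,2), t=1.2364
    cross x-line → (0,2), t=1.3769 (wall)
  → r_1 = 1.3769
beam 2: φ=90°, α=285°
  d=(0.2588,-0.9659)  start (2,3)  tX=2.5887 tY=0.3313  stride 1/|dx|=3.8637 1/|dy|=1.0353
    cross y-line → (2,2), t=0.3313
    cross y-line → (2,1), t=1.3666
    cross y-line → (2,0), t=2.4018 (wall)
  → r_2 = 2.4018
beam 3: φ=180°, α=15°
  d=(0.9659,0.2588)  start (2,3)  tX=0.6936 tY=2.6273  stride 1/|dx|=1.0353 1/|dy|=3.8637
    cross x-line → (3,3), t=0.6936 (wall)
  → r_3 = 0.6936
beam 4: φ=270°, α=105°
  d=(-0.2588,0.9659)  start (2,3)  tX=1.2750 tY=0.7040  stride 1/|dx|=3.8637 1/|dy|=1.0353
    cross y-line → (2,4), t=0.7040
    cross x-line → (1,4), t=1.2750
    cross y-line → (1,5), t=1.7393
    cross y-line → (1,6), t=2.7745 (wall)
  → r_4 = 2.7745

ranges = [1.3769, 2.4018, 0.6936, 2.7745]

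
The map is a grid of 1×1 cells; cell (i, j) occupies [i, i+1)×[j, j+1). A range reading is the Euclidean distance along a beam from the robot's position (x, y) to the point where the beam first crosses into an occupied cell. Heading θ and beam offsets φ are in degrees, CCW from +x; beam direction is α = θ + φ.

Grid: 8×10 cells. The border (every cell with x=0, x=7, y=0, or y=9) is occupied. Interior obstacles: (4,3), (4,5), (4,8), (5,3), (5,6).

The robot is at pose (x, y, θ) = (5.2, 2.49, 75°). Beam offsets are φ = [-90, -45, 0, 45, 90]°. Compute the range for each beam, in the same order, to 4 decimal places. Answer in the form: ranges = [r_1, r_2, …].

ranges = [1.8635, 2.0785, 0.5280, 0.5889, 4.3482]

beam 1: φ=-90°, α=345°
  direction (0.9659, -0.2588); cell (5,2); t to first gridline: x 0.8282, y 1.8932 (then +1.0353 / +3.8637)
    (6,2) via x @ 0.8282
    (7,2) via x @ 1.8635  # hit
  → r_1 = 1.8635
beam 2: φ=-45°, α=30°
  direction (0.8660, 0.5000); cell (5,2); t to first gridline: x 0.9238, y 1.0200 (then +1.1547 / +2.0000)
    (6,2) via x @ 0.9238
    (6,3) via y @ 1.0200
    (7,3) via x @ 2.0785  # hit
  → r_2 = 2.0785
beam 3: φ=0°, α=75°
  direction (0.2588, 0.9659); cell (5,2); t to first gridline: x 3.0910, y 0.5280 (then +3.8637 / +1.0353)
    (5,3) via y @ 0.5280  # hit
  → r_3 = 0.5280
beam 4: φ=45°, α=120°
  direction (-0.5000, 0.8660); cell (5,2); t to first gridline: x 0.4000, y 0.5889 (then +2.0000 / +1.1547)
    (4,2) via x @ 0.4000
    (4,3) via y @ 0.5889  # hit
  → r_4 = 0.5889
beam 5: φ=90°, α=165°
  direction (-0.9659, 0.2588); cell (5,2); t to first gridline: x 0.2071, y 1.9705 (then +1.0353 / +3.8637)
    (4,2) via x @ 0.2071
    (3,2) via x @ 1.2423
    (3,3) via y @ 1.9705
    (2,3) via x @ 2.2776
    (1,3) via x @ 3.3129
    (0,3) via x @ 4.3482  # hit
  → r_5 = 4.3482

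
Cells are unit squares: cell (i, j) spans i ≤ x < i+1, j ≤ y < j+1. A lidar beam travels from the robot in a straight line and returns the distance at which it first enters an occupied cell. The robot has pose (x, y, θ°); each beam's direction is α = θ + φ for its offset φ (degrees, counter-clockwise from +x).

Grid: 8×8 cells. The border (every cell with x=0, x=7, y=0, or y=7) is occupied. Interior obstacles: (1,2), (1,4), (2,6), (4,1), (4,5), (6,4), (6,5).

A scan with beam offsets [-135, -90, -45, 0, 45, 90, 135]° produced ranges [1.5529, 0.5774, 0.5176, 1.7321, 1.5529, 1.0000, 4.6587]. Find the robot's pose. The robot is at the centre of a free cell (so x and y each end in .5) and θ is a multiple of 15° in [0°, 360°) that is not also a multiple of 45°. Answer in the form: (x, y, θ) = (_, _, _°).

Enumerate (i+0.5, j+0.5, θ) over the 29 free cells and 16 admissible headings. For each, cast all 7 beams and compare to the given ranges.
  (6.5, 1.5, 285°): beam 1 = 5.1962 ≠ 1.5529 ✗
  (4.5, 3.5, 60°): beam 2 = 2.8868 ≠ 0.5774 ✗
  (2.5, 5.5, 345°): beam 1 = 1.0000 ≠ 1.5529 ✗
  …
  (2.5, 5.5, 150°): r_1=1.5529, r_2=0.5774, r_3=0.5176, r_4=1.7321, r_5=1.5529, r_6=1.0000, r_7=4.6587 — all match ✓
Only this pose fits every beam.

(x, y, θ) = (2.5, 5.5, 150°)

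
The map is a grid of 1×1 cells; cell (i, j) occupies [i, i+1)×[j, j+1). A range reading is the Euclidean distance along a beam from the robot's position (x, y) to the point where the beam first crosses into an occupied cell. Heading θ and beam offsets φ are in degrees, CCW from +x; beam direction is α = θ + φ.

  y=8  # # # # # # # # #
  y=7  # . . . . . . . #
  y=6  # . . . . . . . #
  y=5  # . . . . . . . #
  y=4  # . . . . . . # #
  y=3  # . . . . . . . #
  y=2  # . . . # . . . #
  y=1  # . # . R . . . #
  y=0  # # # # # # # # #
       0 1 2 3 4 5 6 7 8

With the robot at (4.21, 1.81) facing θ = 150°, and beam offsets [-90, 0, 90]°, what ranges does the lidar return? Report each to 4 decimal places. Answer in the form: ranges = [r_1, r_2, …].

beam 1: φ=-90°, α=60°
  d=(0.5000,0.8660)  start (4,1)  tX=1.5800 tY=0.2194  stride 1/|dx|=2.0000 1/|dy|=1.1547
    cross y-line → (4,2), t=0.2194 (wall)
  → r_1 = 0.2194
beam 2: φ=0°, α=150°
  d=(-0.8660,0.5000)  start (4,1)  tX=0.2425 tY=0.3800  stride 1/|dx|=1.1547 1/|dy|=2.0000
    cross x-line → (3,1), t=0.2425
    cross y-line → (3,2), t=0.3800
    cross x-line → (2,2), t=1.3972
    cross y-line → (2,3), t=2.3800
    cross x-line → (1,3), t=2.5519
    cross x-line → (0,3), t=3.7066 (wall)
  → r_2 = 3.7066
beam 3: φ=90°, α=240°
  d=(-0.5000,-0.8660)  start (4,1)  tX=0.4200 tY=0.9353  stride 1/|dx|=2.0000 1/|dy|=1.1547
    cross x-line → (3,1), t=0.4200
    cross y-line → (3,0), t=0.9353 (wall)
  → r_3 = 0.9353

ranges = [0.2194, 3.7066, 0.9353]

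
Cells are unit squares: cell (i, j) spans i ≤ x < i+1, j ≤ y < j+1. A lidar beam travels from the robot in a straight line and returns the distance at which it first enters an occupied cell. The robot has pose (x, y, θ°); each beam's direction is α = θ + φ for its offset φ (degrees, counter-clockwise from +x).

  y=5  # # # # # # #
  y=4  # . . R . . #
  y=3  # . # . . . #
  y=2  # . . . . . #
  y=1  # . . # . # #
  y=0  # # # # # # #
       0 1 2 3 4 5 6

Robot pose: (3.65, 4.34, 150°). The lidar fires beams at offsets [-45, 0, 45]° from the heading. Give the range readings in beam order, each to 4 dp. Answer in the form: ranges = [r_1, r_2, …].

beam 1: φ=-45°, α=105°
  dir = (cos 105°, sin 105°) = (-0.2588, 0.9659); from cell (3,4)
  next x-line at t=2.5114, next y-line at t=0.6833; Δt_x=3.8637, Δt_y=1.0353
    y: enter (3,5) at t=0.6833 ← occupied
  → r_1 = 0.6833
beam 2: φ=0°, α=150°
  dir = (cos 150°, sin 150°) = (-0.8660, 0.5000); from cell (3,4)
  next x-line at t=0.7506, next y-line at t=1.3200; Δt_x=1.1547, Δt_y=2.0000
    x: enter (2,4) at t=0.7506
    y: enter (2,5) at t=1.3200 ← occupied
  → r_2 = 1.3200
beam 3: φ=45°, α=195°
  dir = (cos 195°, sin 195°) = (-0.9659, -0.2588); from cell (3,4)
  next x-line at t=0.6729, next y-line at t=1.3137; Δt_x=1.0353, Δt_y=3.8637
    x: enter (2,4) at t=0.6729
    y: enter (2,3) at t=1.3137 ← occupied
  → r_3 = 1.3137

ranges = [0.6833, 1.3200, 1.3137]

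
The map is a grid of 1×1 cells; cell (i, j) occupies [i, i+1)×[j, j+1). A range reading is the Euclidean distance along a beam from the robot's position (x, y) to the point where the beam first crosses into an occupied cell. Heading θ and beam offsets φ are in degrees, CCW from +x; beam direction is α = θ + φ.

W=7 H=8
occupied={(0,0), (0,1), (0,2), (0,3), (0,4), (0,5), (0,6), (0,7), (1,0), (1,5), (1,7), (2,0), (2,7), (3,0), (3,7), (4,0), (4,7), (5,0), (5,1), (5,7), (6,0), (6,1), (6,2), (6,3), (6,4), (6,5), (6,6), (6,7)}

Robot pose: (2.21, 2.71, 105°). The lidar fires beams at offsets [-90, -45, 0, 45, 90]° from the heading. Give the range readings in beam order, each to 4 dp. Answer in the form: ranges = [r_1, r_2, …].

beam 1: φ=-90°, α=15°
  direction (0.9659, 0.2588); cell (2,2); t to first gridline: x 0.8179, y 1.1205 (then +1.0353 / +3.8637)
    (3,2) via x @ 0.8179
    (3,3) via y @ 1.1205
    (4,3) via x @ 1.8531
    (5,3) via x @ 2.8884
    (6,3) via x @ 3.9237  # hit
  → r_1 = 3.9237
beam 2: φ=-45°, α=60°
  direction (0.5000, 0.8660); cell (2,2); t to first gridline: x 1.5800, y 0.3349 (then +2.0000 / +1.1547)
    (2,3) via y @ 0.3349
    (2,4) via y @ 1.4896
    (3,4) via x @ 1.5800
    (3,5) via y @ 2.6443
    (4,5) via x @ 3.5800
    (4,6) via y @ 3.7990
    (4,7) via y @ 4.9537  # hit
  → r_2 = 4.9537
beam 3: φ=0°, α=105°
  direction (-0.2588, 0.9659); cell (2,2); t to first gridline: x 0.8114, y 0.3002 (then +3.8637 / +1.0353)
    (2,3) via y @ 0.3002
    (1,3) via x @ 0.8114
    (1,4) via y @ 1.3355
    (1,5) via y @ 2.3708  # hit
  → r_3 = 2.3708
beam 4: φ=45°, α=150°
  direction (-0.8660, 0.5000); cell (2,2); t to first gridline: x 0.2425, y 0.5800 (then +1.1547 / +2.0000)
    (1,2) via x @ 0.2425
    (1,3) via y @ 0.5800
    (0,3) via x @ 1.3972  # hit
  → r_4 = 1.3972
beam 5: φ=90°, α=195°
  direction (-0.9659, -0.2588); cell (2,2); t to first gridline: x 0.2174, y 2.7432 (then +1.0353 / +3.8637)
    (1,2) via x @ 0.2174
    (0,2) via x @ 1.2527  # hit
  → r_5 = 1.2527

ranges = [3.9237, 4.9537, 2.3708, 1.3972, 1.2527]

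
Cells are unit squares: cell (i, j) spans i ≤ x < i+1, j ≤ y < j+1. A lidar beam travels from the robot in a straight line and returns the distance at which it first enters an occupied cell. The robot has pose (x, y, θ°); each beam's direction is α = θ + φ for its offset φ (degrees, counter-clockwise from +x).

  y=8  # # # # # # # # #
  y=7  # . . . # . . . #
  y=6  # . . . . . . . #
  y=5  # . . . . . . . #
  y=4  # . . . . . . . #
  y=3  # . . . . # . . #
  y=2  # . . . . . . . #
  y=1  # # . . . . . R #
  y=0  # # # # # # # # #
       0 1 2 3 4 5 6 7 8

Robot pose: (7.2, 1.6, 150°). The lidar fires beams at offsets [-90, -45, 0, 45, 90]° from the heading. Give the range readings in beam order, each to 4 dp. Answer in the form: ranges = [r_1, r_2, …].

beam 1: φ=-90°, α=60°
  d=(0.5000,0.8660)  start (7,1)  tX=1.6000 tY=0.4619  stride 1/|dx|=2.0000 1/|dy|=1.1547
    cross y-line → (7,2), t=0.4619
    cross x-line → (8,2), t=1.6000 (wall)
  → r_1 = 1.6000
beam 2: φ=-45°, α=105°
  d=(-0.2588,0.9659)  start (7,1)  tX=0.7727 tY=0.4141  stride 1/|dx|=3.8637 1/|dy|=1.0353
    cross y-line → (7,2), t=0.4141
    cross x-line → (6,2), t=0.7727
    cross y-line → (6,3), t=1.4494
    cross y-line → (6,4), t=2.4847
    cross y-line → (6,5), t=3.5199
    cross y-line → (6,6), t=4.5552
    cross x-line → (5,6), t=4.6364
    cross y-line → (5,7), t=5.5905
    cross y-line → (5,8), t=6.6258 (wall)
  → r_2 = 6.6258
beam 3: φ=0°, α=150°
  d=(-0.8660,0.5000)  start (7,1)  tX=0.2309 tY=0.8000  stride 1/|dx|=1.1547 1/|dy|=2.0000
    cross x-line → (6,1), t=0.2309
    cross y-line → (6,2), t=0.8000
    cross x-line → (5,2), t=1.3856
    cross x-line → (4,2), t=2.5403
    cross y-line → (4,3), t=2.8000
    cross x-line → (3,3), t=3.6950
    cross y-line → (3,4), t=4.8000
    cross x-line → (2,4), t=4.8497
    cross x-line → (1,4), t=6.0044
    cross y-line → (1,5), t=6.8000
    cross x-line → (0,5), t=7.1591 (wall)
  → r_3 = 7.1591
beam 4: φ=45°, α=195°
  d=(-0.9659,-0.2588)  start (7,1)  tX=0.2071 tY=2.3182  stride 1/|dx|=1.0353 1/|dy|=3.8637
    cross x-line → (6,1), t=0.2071
    cross x-line → (5,1), t=1.2423
    cross x-line → (4,1), t=2.2776
    cross y-line → (4,0), t=2.3182 (wall)
  → r_4 = 2.3182
beam 5: φ=90°, α=240°
  d=(-0.5000,-0.8660)  start (7,1)  tX=0.4000 tY=0.6928  stride 1/|dx|=2.0000 1/|dy|=1.1547
    cross x-line → (6,1), t=0.4000
    cross y-line → (6,0), t=0.6928 (wall)
  → r_5 = 0.6928

ranges = [1.6000, 6.6258, 7.1591, 2.3182, 0.6928]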